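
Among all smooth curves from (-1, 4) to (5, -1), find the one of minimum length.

Arc-length functional: J[y] = ∫ sqrt(1 + (y')^2) dx.
Lagrangian L = sqrt(1 + (y')^2) has no explicit y dependence, so ∂L/∂y = 0 and the Euler-Lagrange equation gives
    d/dx( y' / sqrt(1 + (y')^2) ) = 0  ⇒  y' / sqrt(1 + (y')^2) = const.
Hence y' is constant, so y(x) is affine.
Fitting the endpoints (-1, 4) and (5, -1):
    slope m = ((-1) − 4) / (5 − (-1)) = -5/6,
    intercept c = 4 − m·(-1) = 19/6.
Extremal: y(x) = (-5/6) x + 19/6.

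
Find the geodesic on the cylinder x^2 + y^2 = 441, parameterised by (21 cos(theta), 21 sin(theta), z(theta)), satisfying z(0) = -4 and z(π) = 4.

Parameterise the cylinder of radius R = 21 as
    r(θ) = (21 cos θ, 21 sin θ, z(θ)).
The arc-length element is
    ds = sqrt(441 + (dz/dθ)^2) dθ,
so the Lagrangian is L = sqrt(441 + z'^2).
L depends on z' only, not on z or θ, so ∂L/∂z = 0 and
    ∂L/∂z' = z' / sqrt(441 + z'^2).
The Euler-Lagrange equation gives
    d/dθ( z' / sqrt(441 + z'^2) ) = 0,
so z' is constant. Integrating once:
    z(θ) = a θ + b,
a helix on the cylinder (a straight line when the cylinder is unrolled). The constants a, b are determined by the endpoint conditions.
With endpoint conditions z(0) = -4 and z(π) = 4: from z(0) = b we get b = -4, and a·π + -4 = 4 gives a = 8/π, so
    z(θ) = (8/π) θ − 4.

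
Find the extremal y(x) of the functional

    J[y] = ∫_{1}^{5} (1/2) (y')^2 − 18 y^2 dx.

The Lagrangian is L = (1/2) (y')^2 − 18 y^2.
Compute ∂L/∂y = -36y, ∂L/∂y' = y'.
The Euler-Lagrange equation d/dx(∂L/∂y') − ∂L/∂y = 0 reduces to
    y'' + 36 y = 0.
Its general solution is
    y(x) = A sin(6x) + B cos(6x),
with A, B fixed by the endpoint conditions.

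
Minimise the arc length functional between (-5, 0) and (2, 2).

Arc-length functional: J[y] = ∫ sqrt(1 + (y')^2) dx.
Lagrangian L = sqrt(1 + (y')^2) has no explicit y dependence, so ∂L/∂y = 0 and the Euler-Lagrange equation gives
    d/dx( y' / sqrt(1 + (y')^2) ) = 0  ⇒  y' / sqrt(1 + (y')^2) = const.
Hence y' is constant, so y(x) is affine.
Fitting the endpoints (-5, 0) and (2, 2):
    slope m = (2 − 0) / (2 − (-5)) = 2/7,
    intercept c = 0 − m·(-5) = 10/7.
Extremal: y(x) = (2/7) x + 10/7.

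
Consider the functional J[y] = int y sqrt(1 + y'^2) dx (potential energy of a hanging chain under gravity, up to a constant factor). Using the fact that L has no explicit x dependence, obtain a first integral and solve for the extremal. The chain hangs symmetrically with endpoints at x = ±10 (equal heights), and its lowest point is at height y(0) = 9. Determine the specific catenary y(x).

The Lagrangian L(y, y') = y sqrt(1 + y'^2) has no explicit x dependence, so the Beltrami identity applies:
    L − y' ∂L/∂y' = C.
Compute ∂L/∂y' = y · y' / sqrt(1 + y'^2). Then
    L − y' ∂L/∂y'
    = y sqrt(1 + y'^2) − y · y'^2 / sqrt(1 + y'^2)
    = y (1 + y'^2 − y'^2) / sqrt(1 + y'^2)
    = y / sqrt(1 + y'^2) = C.
Squaring gives y^2 = C^2 (1 + y'^2), i.e.
    y'^2 = y^2 / C^2 − 1.
Separating variables,
    dy / sqrt(y^2 − C^2) = dx / C,
and integrating gives arccosh(y / C) = (x − a)/C, so
    y(x) = C cosh((x − a)/C),
the catenary. The constants C and a are fixed by the two endpoint conditions (and, for the hanging-chain problem, the length constraint selects C).
Now fit the given data. The endpoints x = ±10 are symmetric at equal height, so the catenary is even about its minimum: a = 0 and y(x) = C cosh(x/C). The lowest point is y(0) = C cosh(0) = C, and we are told y(0) = 9, so C = 9. Therefore
    y(x) = 9 cosh(x/9),
and at the endpoints
    y(±10) = 9 cosh(10/9).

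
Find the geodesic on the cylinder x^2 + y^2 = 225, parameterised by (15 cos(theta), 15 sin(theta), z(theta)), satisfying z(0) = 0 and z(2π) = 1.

Parameterise the cylinder of radius R = 15 as
    r(θ) = (15 cos θ, 15 sin θ, z(θ)).
The arc-length element is
    ds = sqrt(225 + (dz/dθ)^2) dθ,
so the Lagrangian is L = sqrt(225 + z'^2).
L depends on z' only, not on z or θ, so ∂L/∂z = 0 and
    ∂L/∂z' = z' / sqrt(225 + z'^2).
The Euler-Lagrange equation gives
    d/dθ( z' / sqrt(225 + z'^2) ) = 0,
so z' is constant. Integrating once:
    z(θ) = a θ + b,
a helix on the cylinder (a straight line when the cylinder is unrolled). The constants a, b are determined by the endpoint conditions.
With endpoint conditions z(0) = 0 and z(2π) = 1: from z(0) = b we get b = 0, and a·2π + 0 = 1 gives a = 1/(2π), so
    z(θ) = (1/(2π)) θ.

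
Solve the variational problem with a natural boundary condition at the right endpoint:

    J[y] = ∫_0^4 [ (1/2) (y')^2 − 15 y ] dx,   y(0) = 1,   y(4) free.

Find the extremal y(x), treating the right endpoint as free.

The Lagrangian L = (1/2) (y')^2 − 15 y gives
    ∂L/∂y = −15,   ∂L/∂y' = y'.
Euler-Lagrange: d/dx(y') − (−15) = 0, i.e. y'' + 15 = 0, so
    y(x) = −(15/2) x^2 + C1 x + C2.
Fixed left endpoint y(0) = 1 ⇒ C2 = 1.
The right endpoint x = 4 is free, so the natural (transversality) condition is ∂L/∂y' |_{x=4} = 0, i.e. y'(4) = 0.
Compute y'(x) = −15 x + C1, so y'(4) = −60 + C1 = 0 ⇒ C1 = 60.
Therefore the extremal is
    y(x) = −(15/2) x^2 + 60 x + 1.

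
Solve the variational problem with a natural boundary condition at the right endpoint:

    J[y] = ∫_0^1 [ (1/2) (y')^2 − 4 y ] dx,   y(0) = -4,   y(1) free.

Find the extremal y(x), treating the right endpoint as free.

The Lagrangian L = (1/2) (y')^2 − 4 y gives
    ∂L/∂y = −4,   ∂L/∂y' = y'.
Euler-Lagrange: d/dx(y') − (−4) = 0, i.e. y'' + 4 = 0, so
    y(x) = −(4/2) x^2 + C1 x + C2.
Fixed left endpoint y(0) = -4 ⇒ C2 = -4.
The right endpoint x = 1 is free, so the natural (transversality) condition is ∂L/∂y' |_{x=1} = 0, i.e. y'(1) = 0.
Compute y'(x) = −4 x + C1, so y'(1) = −4 + C1 = 0 ⇒ C1 = 4.
Therefore the extremal is
    y(x) = −2 x^2 + 4 x − 4.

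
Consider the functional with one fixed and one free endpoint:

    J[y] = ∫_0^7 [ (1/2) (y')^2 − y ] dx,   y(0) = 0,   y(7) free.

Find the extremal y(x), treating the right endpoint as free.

The Lagrangian L = (1/2) (y')^2 − y gives
    ∂L/∂y = −1,   ∂L/∂y' = y'.
Euler-Lagrange: d/dx(y') − (−1) = 0, i.e. y'' + 1 = 0, so
    y(x) = −(1/2) x^2 + C1 x + C2.
Fixed left endpoint y(0) = 0 ⇒ C2 = 0.
The right endpoint x = 7 is free, so the natural (transversality) condition is ∂L/∂y' |_{x=7} = 0, i.e. y'(7) = 0.
Compute y'(x) = −1 x + C1, so y'(7) = −7 + C1 = 0 ⇒ C1 = 7.
Therefore the extremal is
    y(x) = −x^2/2 + 7 x.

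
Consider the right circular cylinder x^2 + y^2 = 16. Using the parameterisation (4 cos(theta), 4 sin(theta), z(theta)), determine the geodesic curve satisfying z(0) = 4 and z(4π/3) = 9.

Parameterise the cylinder of radius R = 4 as
    r(θ) = (4 cos θ, 4 sin θ, z(θ)).
The arc-length element is
    ds = sqrt(16 + (dz/dθ)^2) dθ,
so the Lagrangian is L = sqrt(16 + z'^2).
L depends on z' only, not on z or θ, so ∂L/∂z = 0 and
    ∂L/∂z' = z' / sqrt(16 + z'^2).
The Euler-Lagrange equation gives
    d/dθ( z' / sqrt(16 + z'^2) ) = 0,
so z' is constant. Integrating once:
    z(θ) = a θ + b,
a helix on the cylinder (a straight line when the cylinder is unrolled). The constants a, b are determined by the endpoint conditions.
With endpoint conditions z(0) = 4 and z(4π/3) = 9: from z(0) = b we get b = 4, and a·4π/3 + 4 = 9 gives a = 15/(4π), so
    z(θ) = (15/(4π)) θ + 4.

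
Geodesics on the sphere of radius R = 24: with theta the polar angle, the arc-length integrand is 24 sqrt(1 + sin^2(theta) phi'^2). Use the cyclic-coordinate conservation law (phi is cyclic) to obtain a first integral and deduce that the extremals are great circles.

On the sphere of radius R = 24 with spherical coordinates (θ, φ), the induced metric is
    ds^2 = 576(dθ^2 + sin^2(θ) dφ^2).
Parameterise by θ; the arc-length functional is
    J[φ] = ∫ 24 sqrt(1 + sin^2(θ) (dφ/dθ)^2) dθ,
so L = 24 sqrt(1 + sin^2(θ) φ'^2). Compute
    ∂L/∂φ = 0  (L has no explicit φ dependence),
    ∂L/∂φ' = 24 sin^2(θ) φ' / sqrt(1 + sin^2(θ) φ'^2).
Since ∂L/∂φ = 0, the Euler-Lagrange equation
    d/dθ(∂L/∂φ') − ∂L/∂φ = 0
reduces to d/dθ(∂L/∂φ') = 0, i.e. the momentum conjugate to φ is conserved:
    24 sin^2(θ) φ' / sqrt(1 + sin^2(θ) φ'^2) = C.
The overall factor of 24 is constant, so dividing through gives Clairaut's relation sin^2(θ) φ' / sqrt(1 + sin^2(θ) φ'^2) = C' (with C' = C/24). Solving for φ' and integrating gives the great-circle family
    cot(θ) = A cos(φ − φ_0),
i.e. the intersection of the sphere with a plane through the origin. The two constants A and φ_0 (equivalently C and one phase) are fixed by the two endpoint conditions.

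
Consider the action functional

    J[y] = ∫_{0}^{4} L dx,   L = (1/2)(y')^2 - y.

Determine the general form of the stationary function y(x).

The Lagrangian is L = (1/2)(y')^2 - y.
∂L/∂y = -1.
∂L/∂y' = y'.
The Euler-Lagrange equation d/dx(∂L/∂y') − ∂L/∂y = 0 becomes:
    y'' + 1 = 0
General solution: y(x) = -x^2/2 + A x + B, where A and B are arbitrary constants fixed by the endpoint conditions.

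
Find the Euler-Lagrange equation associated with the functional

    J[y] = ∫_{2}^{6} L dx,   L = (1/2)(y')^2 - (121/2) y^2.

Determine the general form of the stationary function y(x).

The Lagrangian is L = (1/2)(y')^2 - (121/2) y^2.
∂L/∂y = -121y.
∂L/∂y' = y'.
The Euler-Lagrange equation d/dx(∂L/∂y') − ∂L/∂y = 0 becomes:
    y'' + 121 y = 0
General solution: y(x) = A sin(11x) + B cos(11x), where A and B are arbitrary constants fixed by the endpoint conditions.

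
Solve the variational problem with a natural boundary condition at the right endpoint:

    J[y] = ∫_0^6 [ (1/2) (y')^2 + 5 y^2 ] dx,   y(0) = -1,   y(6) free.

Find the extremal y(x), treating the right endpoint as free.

The Lagrangian L = (1/2) (y')^2 + 5 y^2 gives
    ∂L/∂y = 10 y,   ∂L/∂y' = y'.
Euler-Lagrange: y'' − 10 y = 0.
With k = sqrt(10), the general solution is
    y(x) = A cosh(sqrt(10) x) + B sinh(sqrt(10) x).
Fixed left endpoint y(0) = -1 ⇒ A = -1.
The right endpoint x = 6 is free, so the natural (transversality) condition is ∂L/∂y' |_{x=6} = 0, i.e. y'(6) = 0.
Compute y'(x) = A k sinh(k x) + B k cosh(k x), so
    y'(6) = A k sinh(k·6) + B k cosh(k·6) = 0
    ⇒ B = −A tanh(k·6) = tanh(sqrt(10)·6).
Therefore the extremal is
    y(x) = −cosh(sqrt(10) x) + tanh(sqrt(10)·6) sinh(sqrt(10) x).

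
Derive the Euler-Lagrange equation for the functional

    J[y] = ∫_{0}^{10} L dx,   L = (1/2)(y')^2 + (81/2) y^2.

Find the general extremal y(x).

The Lagrangian is L = (1/2)(y')^2 + (81/2) y^2.
∂L/∂y = 81y.
∂L/∂y' = y'.
The Euler-Lagrange equation d/dx(∂L/∂y') − ∂L/∂y = 0 becomes:
    y'' - 81 y = 0
General solution: y(x) = A e^(9x) + B e^(-9x), where A and B are arbitrary constants fixed by the endpoint conditions.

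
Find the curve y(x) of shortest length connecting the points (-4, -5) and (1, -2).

Arc-length functional: J[y] = ∫ sqrt(1 + (y')^2) dx.
Lagrangian L = sqrt(1 + (y')^2) has no explicit y dependence, so ∂L/∂y = 0 and the Euler-Lagrange equation gives
    d/dx( y' / sqrt(1 + (y')^2) ) = 0  ⇒  y' / sqrt(1 + (y')^2) = const.
Hence y' is constant, so y(x) is affine.
Fitting the endpoints (-4, -5) and (1, -2):
    slope m = ((-2) − (-5)) / (1 − (-4)) = 3/5,
    intercept c = (-5) − m·(-4) = -13/5.
Extremal: y(x) = (3/5) x - 13/5.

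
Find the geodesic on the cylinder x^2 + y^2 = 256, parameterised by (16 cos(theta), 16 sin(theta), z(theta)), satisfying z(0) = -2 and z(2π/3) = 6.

Parameterise the cylinder of radius R = 16 as
    r(θ) = (16 cos θ, 16 sin θ, z(θ)).
The arc-length element is
    ds = sqrt(256 + (dz/dθ)^2) dθ,
so the Lagrangian is L = sqrt(256 + z'^2).
L depends on z' only, not on z or θ, so ∂L/∂z = 0 and
    ∂L/∂z' = z' / sqrt(256 + z'^2).
The Euler-Lagrange equation gives
    d/dθ( z' / sqrt(256 + z'^2) ) = 0,
so z' is constant. Integrating once:
    z(θ) = a θ + b,
a helix on the cylinder (a straight line when the cylinder is unrolled). The constants a, b are determined by the endpoint conditions.
With endpoint conditions z(0) = -2 and z(2π/3) = 6: from z(0) = b we get b = -2, and a·2π/3 + -2 = 6 gives a = 12/π, so
    z(θ) = (12/π) θ − 2.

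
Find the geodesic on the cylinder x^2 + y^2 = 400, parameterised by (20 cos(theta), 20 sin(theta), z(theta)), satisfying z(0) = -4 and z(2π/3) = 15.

Parameterise the cylinder of radius R = 20 as
    r(θ) = (20 cos θ, 20 sin θ, z(θ)).
The arc-length element is
    ds = sqrt(400 + (dz/dθ)^2) dθ,
so the Lagrangian is L = sqrt(400 + z'^2).
L depends on z' only, not on z or θ, so ∂L/∂z = 0 and
    ∂L/∂z' = z' / sqrt(400 + z'^2).
The Euler-Lagrange equation gives
    d/dθ( z' / sqrt(400 + z'^2) ) = 0,
so z' is constant. Integrating once:
    z(θ) = a θ + b,
a helix on the cylinder (a straight line when the cylinder is unrolled). The constants a, b are determined by the endpoint conditions.
With endpoint conditions z(0) = -4 and z(2π/3) = 15: from z(0) = b we get b = -4, and a·2π/3 + -4 = 15 gives a = 57/(2π), so
    z(θ) = (57/(2π)) θ − 4.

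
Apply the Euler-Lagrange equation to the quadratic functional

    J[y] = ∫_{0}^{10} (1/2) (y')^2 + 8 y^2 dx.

The Lagrangian is L = (1/2) (y')^2 + 8 y^2.
Compute ∂L/∂y = 16y, ∂L/∂y' = y'.
The Euler-Lagrange equation d/dx(∂L/∂y') − ∂L/∂y = 0 reduces to
    y'' − 16 y = 0.
Its general solution is
    y(x) = A e^(4x) + B e^(−4x),
with A, B fixed by the endpoint conditions.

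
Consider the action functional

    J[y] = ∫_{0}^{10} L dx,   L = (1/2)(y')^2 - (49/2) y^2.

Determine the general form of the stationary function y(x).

The Lagrangian is L = (1/2)(y')^2 - (49/2) y^2.
∂L/∂y = -49y.
∂L/∂y' = y'.
The Euler-Lagrange equation d/dx(∂L/∂y') − ∂L/∂y = 0 becomes:
    y'' + 49 y = 0
General solution: y(x) = A sin(7x) + B cos(7x), where A and B are arbitrary constants fixed by the endpoint conditions.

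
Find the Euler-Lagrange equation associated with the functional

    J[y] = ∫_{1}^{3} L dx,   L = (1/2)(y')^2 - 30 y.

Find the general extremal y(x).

The Lagrangian is L = (1/2)(y')^2 - 30 y.
∂L/∂y = -30.
∂L/∂y' = y'.
The Euler-Lagrange equation d/dx(∂L/∂y') − ∂L/∂y = 0 becomes:
    y'' + 30 = 0
General solution: y(x) = -15 x^2 + A x + B, where A and B are arbitrary constants fixed by the endpoint conditions.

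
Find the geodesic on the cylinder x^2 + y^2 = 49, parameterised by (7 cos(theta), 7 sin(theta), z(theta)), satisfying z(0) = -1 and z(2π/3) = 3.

Parameterise the cylinder of radius R = 7 as
    r(θ) = (7 cos θ, 7 sin θ, z(θ)).
The arc-length element is
    ds = sqrt(49 + (dz/dθ)^2) dθ,
so the Lagrangian is L = sqrt(49 + z'^2).
L depends on z' only, not on z or θ, so ∂L/∂z = 0 and
    ∂L/∂z' = z' / sqrt(49 + z'^2).
The Euler-Lagrange equation gives
    d/dθ( z' / sqrt(49 + z'^2) ) = 0,
so z' is constant. Integrating once:
    z(θ) = a θ + b,
a helix on the cylinder (a straight line when the cylinder is unrolled). The constants a, b are determined by the endpoint conditions.
With endpoint conditions z(0) = -1 and z(2π/3) = 3: from z(0) = b we get b = -1, and a·2π/3 + -1 = 3 gives a = 6/π, so
    z(θ) = (6/π) θ − 1.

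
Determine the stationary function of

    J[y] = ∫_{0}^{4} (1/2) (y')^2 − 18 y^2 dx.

The Lagrangian is L = (1/2) (y')^2 − 18 y^2.
Compute ∂L/∂y = -36y, ∂L/∂y' = y'.
The Euler-Lagrange equation d/dx(∂L/∂y') − ∂L/∂y = 0 reduces to
    y'' + 36 y = 0.
Its general solution is
    y(x) = A sin(6x) + B cos(6x),
with A, B fixed by the endpoint conditions.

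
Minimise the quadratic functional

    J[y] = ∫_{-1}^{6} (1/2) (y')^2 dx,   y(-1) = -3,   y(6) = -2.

The Lagrangian is L = (1/2) (y')^2.
Compute ∂L/∂y = 0, ∂L/∂y' = y'.
The Euler-Lagrange equation d/dx(∂L/∂y') − ∂L/∂y = 0 reduces to
    y'' = 0.
Its general solution is
    y(x) = A x + B,
with A, B fixed by the endpoint conditions.
Applying the endpoint conditions y(-1) = -3 and y(6) = -2: solve A·-1 + B = -3 and A·6 + B = -2. Subtracting gives A(6 − -1) = -2 − -3, so A = 1/7, and B = -3 − A·-1 = -20/7. Therefore
    y(x) = (1/7) x - 20/7.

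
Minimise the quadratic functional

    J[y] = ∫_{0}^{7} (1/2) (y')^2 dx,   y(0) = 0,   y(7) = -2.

The Lagrangian is L = (1/2) (y')^2.
Compute ∂L/∂y = 0, ∂L/∂y' = y'.
The Euler-Lagrange equation d/dx(∂L/∂y') − ∂L/∂y = 0 reduces to
    y'' = 0.
Its general solution is
    y(x) = A x + B,
with A, B fixed by the endpoint conditions.
Applying the endpoint conditions y(0) = 0 and y(7) = -2: solve A·0 + B = 0 and A·7 + B = -2. Subtracting gives A(7 − 0) = -2 − 0, so A = -2/7, and B = 0 − A·0 = 0. Therefore
    y(x) = (-2/7) x.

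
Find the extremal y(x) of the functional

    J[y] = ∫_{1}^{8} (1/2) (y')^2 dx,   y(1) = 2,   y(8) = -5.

The Lagrangian is L = (1/2) (y')^2.
Compute ∂L/∂y = 0, ∂L/∂y' = y'.
The Euler-Lagrange equation d/dx(∂L/∂y') − ∂L/∂y = 0 reduces to
    y'' = 0.
Its general solution is
    y(x) = A x + B,
with A, B fixed by the endpoint conditions.
Applying the endpoint conditions y(1) = 2 and y(8) = -5: solve A·1 + B = 2 and A·8 + B = -5. Subtracting gives A(8 − 1) = -5 − 2, so A = -1, and B = 2 − A·1 = 3. Therefore
    y(x) = -x + 3.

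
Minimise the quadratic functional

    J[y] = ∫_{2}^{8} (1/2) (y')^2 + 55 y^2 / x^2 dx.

The Lagrangian is L = (1/2) (y')^2 + 55 y^2 / x^2.
Compute ∂L/∂y = 110y/x^2, ∂L/∂y' = y'.
The Euler-Lagrange equation d/dx(∂L/∂y') − ∂L/∂y = 0 reduces to
    y'' − 110/x^2 · y = 0  (x > 0).
Its general solution is
    y(x) = A x^11 + B x^(-10),
with A, B fixed by the endpoint conditions.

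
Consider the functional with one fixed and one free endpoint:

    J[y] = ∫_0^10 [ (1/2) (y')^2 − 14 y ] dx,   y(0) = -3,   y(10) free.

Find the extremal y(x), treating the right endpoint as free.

The Lagrangian L = (1/2) (y')^2 − 14 y gives
    ∂L/∂y = −14,   ∂L/∂y' = y'.
Euler-Lagrange: d/dx(y') − (−14) = 0, i.e. y'' + 14 = 0, so
    y(x) = −(14/2) x^2 + C1 x + C2.
Fixed left endpoint y(0) = -3 ⇒ C2 = -3.
The right endpoint x = 10 is free, so the natural (transversality) condition is ∂L/∂y' |_{x=10} = 0, i.e. y'(10) = 0.
Compute y'(x) = −14 x + C1, so y'(10) = −140 + C1 = 0 ⇒ C1 = 140.
Therefore the extremal is
    y(x) = −7 x^2 + 140 x − 3.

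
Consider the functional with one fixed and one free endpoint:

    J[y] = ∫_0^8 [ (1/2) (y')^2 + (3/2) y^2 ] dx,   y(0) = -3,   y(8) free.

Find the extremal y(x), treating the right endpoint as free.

The Lagrangian L = (1/2) (y')^2 + (3/2) y^2 gives
    ∂L/∂y = 3 y,   ∂L/∂y' = y'.
Euler-Lagrange: y'' − 3 y = 0.
With k = sqrt(3), the general solution is
    y(x) = A cosh(sqrt(3) x) + B sinh(sqrt(3) x).
Fixed left endpoint y(0) = -3 ⇒ A = -3.
The right endpoint x = 8 is free, so the natural (transversality) condition is ∂L/∂y' |_{x=8} = 0, i.e. y'(8) = 0.
Compute y'(x) = A k sinh(k x) + B k cosh(k x), so
    y'(8) = A k sinh(k·8) + B k cosh(k·8) = 0
    ⇒ B = −A tanh(k·8) = 3 tanh(sqrt(3)·8).
Therefore the extremal is
    y(x) = −3 cosh(sqrt(3) x) + 3 tanh(sqrt(3)·8) sinh(sqrt(3) x).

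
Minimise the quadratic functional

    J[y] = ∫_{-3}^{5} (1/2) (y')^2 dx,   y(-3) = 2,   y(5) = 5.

The Lagrangian is L = (1/2) (y')^2.
Compute ∂L/∂y = 0, ∂L/∂y' = y'.
The Euler-Lagrange equation d/dx(∂L/∂y') − ∂L/∂y = 0 reduces to
    y'' = 0.
Its general solution is
    y(x) = A x + B,
with A, B fixed by the endpoint conditions.
Applying the endpoint conditions y(-3) = 2 and y(5) = 5: solve A·-3 + B = 2 and A·5 + B = 5. Subtracting gives A(5 − -3) = 5 − 2, so A = 3/8, and B = 2 − A·-3 = 25/8. Therefore
    y(x) = (3/8) x + 25/8.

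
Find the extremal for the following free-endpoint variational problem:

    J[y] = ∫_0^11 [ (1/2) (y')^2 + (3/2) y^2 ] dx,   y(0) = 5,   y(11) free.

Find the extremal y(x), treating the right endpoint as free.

The Lagrangian L = (1/2) (y')^2 + (3/2) y^2 gives
    ∂L/∂y = 3 y,   ∂L/∂y' = y'.
Euler-Lagrange: y'' − 3 y = 0.
With k = sqrt(3), the general solution is
    y(x) = A cosh(sqrt(3) x) + B sinh(sqrt(3) x).
Fixed left endpoint y(0) = 5 ⇒ A = 5.
The right endpoint x = 11 is free, so the natural (transversality) condition is ∂L/∂y' |_{x=11} = 0, i.e. y'(11) = 0.
Compute y'(x) = A k sinh(k x) + B k cosh(k x), so
    y'(11) = A k sinh(k·11) + B k cosh(k·11) = 0
    ⇒ B = −A tanh(k·11) = − 5 tanh(sqrt(3)·11).
Therefore the extremal is
    y(x) = 5 cosh(sqrt(3) x) − 5 tanh(sqrt(3)·11) sinh(sqrt(3) x).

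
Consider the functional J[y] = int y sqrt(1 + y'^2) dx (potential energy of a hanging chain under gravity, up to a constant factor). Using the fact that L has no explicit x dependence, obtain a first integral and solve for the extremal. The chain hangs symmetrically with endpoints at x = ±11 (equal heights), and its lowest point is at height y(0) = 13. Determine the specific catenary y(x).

The Lagrangian L(y, y') = y sqrt(1 + y'^2) has no explicit x dependence, so the Beltrami identity applies:
    L − y' ∂L/∂y' = C.
Compute ∂L/∂y' = y · y' / sqrt(1 + y'^2). Then
    L − y' ∂L/∂y'
    = y sqrt(1 + y'^2) − y · y'^2 / sqrt(1 + y'^2)
    = y (1 + y'^2 − y'^2) / sqrt(1 + y'^2)
    = y / sqrt(1 + y'^2) = C.
Squaring gives y^2 = C^2 (1 + y'^2), i.e.
    y'^2 = y^2 / C^2 − 1.
Separating variables,
    dy / sqrt(y^2 − C^2) = dx / C,
and integrating gives arccosh(y / C) = (x − a)/C, so
    y(x) = C cosh((x − a)/C),
the catenary. The constants C and a are fixed by the two endpoint conditions (and, for the hanging-chain problem, the length constraint selects C).
Now fit the given data. The endpoints x = ±11 are symmetric at equal height, so the catenary is even about its minimum: a = 0 and y(x) = C cosh(x/C). The lowest point is y(0) = C cosh(0) = C, and we are told y(0) = 13, so C = 13. Therefore
    y(x) = 13 cosh(x/13),
and at the endpoints
    y(±11) = 13 cosh(11/13).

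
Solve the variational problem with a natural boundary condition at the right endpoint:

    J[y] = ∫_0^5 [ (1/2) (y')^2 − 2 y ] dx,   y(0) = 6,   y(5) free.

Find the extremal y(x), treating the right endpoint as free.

The Lagrangian L = (1/2) (y')^2 − 2 y gives
    ∂L/∂y = −2,   ∂L/∂y' = y'.
Euler-Lagrange: d/dx(y') − (−2) = 0, i.e. y'' + 2 = 0, so
    y(x) = −(2/2) x^2 + C1 x + C2.
Fixed left endpoint y(0) = 6 ⇒ C2 = 6.
The right endpoint x = 5 is free, so the natural (transversality) condition is ∂L/∂y' |_{x=5} = 0, i.e. y'(5) = 0.
Compute y'(x) = −2 x + C1, so y'(5) = −10 + C1 = 0 ⇒ C1 = 10.
Therefore the extremal is
    y(x) = −x^2 + 10 x + 6.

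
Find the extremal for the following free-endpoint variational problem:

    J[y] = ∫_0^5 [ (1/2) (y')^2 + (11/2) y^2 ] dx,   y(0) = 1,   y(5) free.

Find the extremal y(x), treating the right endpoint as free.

The Lagrangian L = (1/2) (y')^2 + (11/2) y^2 gives
    ∂L/∂y = 11 y,   ∂L/∂y' = y'.
Euler-Lagrange: y'' − 11 y = 0.
With k = sqrt(11), the general solution is
    y(x) = A cosh(sqrt(11) x) + B sinh(sqrt(11) x).
Fixed left endpoint y(0) = 1 ⇒ A = 1.
The right endpoint x = 5 is free, so the natural (transversality) condition is ∂L/∂y' |_{x=5} = 0, i.e. y'(5) = 0.
Compute y'(x) = A k sinh(k x) + B k cosh(k x), so
    y'(5) = A k sinh(k·5) + B k cosh(k·5) = 0
    ⇒ B = −A tanh(k·5) = − tanh(sqrt(11)·5).
Therefore the extremal is
    y(x) = cosh(sqrt(11) x) − tanh(sqrt(11)·5) sinh(sqrt(11) x).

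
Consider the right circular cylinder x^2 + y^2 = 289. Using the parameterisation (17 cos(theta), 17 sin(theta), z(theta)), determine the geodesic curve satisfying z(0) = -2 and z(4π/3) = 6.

Parameterise the cylinder of radius R = 17 as
    r(θ) = (17 cos θ, 17 sin θ, z(θ)).
The arc-length element is
    ds = sqrt(289 + (dz/dθ)^2) dθ,
so the Lagrangian is L = sqrt(289 + z'^2).
L depends on z' only, not on z or θ, so ∂L/∂z = 0 and
    ∂L/∂z' = z' / sqrt(289 + z'^2).
The Euler-Lagrange equation gives
    d/dθ( z' / sqrt(289 + z'^2) ) = 0,
so z' is constant. Integrating once:
    z(θ) = a θ + b,
a helix on the cylinder (a straight line when the cylinder is unrolled). The constants a, b are determined by the endpoint conditions.
With endpoint conditions z(0) = -2 and z(4π/3) = 6: from z(0) = b we get b = -2, and a·4π/3 + -2 = 6 gives a = 6/π, so
    z(θ) = (6/π) θ − 2.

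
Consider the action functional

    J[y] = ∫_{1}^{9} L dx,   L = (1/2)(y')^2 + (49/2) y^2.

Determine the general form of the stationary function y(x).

The Lagrangian is L = (1/2)(y')^2 + (49/2) y^2.
∂L/∂y = 49y.
∂L/∂y' = y'.
The Euler-Lagrange equation d/dx(∂L/∂y') − ∂L/∂y = 0 becomes:
    y'' - 49 y = 0
General solution: y(x) = A e^(7x) + B e^(-7x), where A and B are arbitrary constants fixed by the endpoint conditions.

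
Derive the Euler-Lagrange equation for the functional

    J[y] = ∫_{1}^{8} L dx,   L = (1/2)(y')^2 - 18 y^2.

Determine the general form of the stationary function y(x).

The Lagrangian is L = (1/2)(y')^2 - 18 y^2.
∂L/∂y = -36y.
∂L/∂y' = y'.
The Euler-Lagrange equation d/dx(∂L/∂y') − ∂L/∂y = 0 becomes:
    y'' + 36 y = 0
General solution: y(x) = A sin(6x) + B cos(6x), where A and B are arbitrary constants fixed by the endpoint conditions.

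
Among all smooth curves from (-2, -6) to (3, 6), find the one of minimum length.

Arc-length functional: J[y] = ∫ sqrt(1 + (y')^2) dx.
Lagrangian L = sqrt(1 + (y')^2) has no explicit y dependence, so ∂L/∂y = 0 and the Euler-Lagrange equation gives
    d/dx( y' / sqrt(1 + (y')^2) ) = 0  ⇒  y' / sqrt(1 + (y')^2) = const.
Hence y' is constant, so y(x) is affine.
Fitting the endpoints (-2, -6) and (3, 6):
    slope m = (6 − (-6)) / (3 − (-2)) = 12/5,
    intercept c = (-6) − m·(-2) = -6/5.
Extremal: y(x) = (12/5) x - 6/5.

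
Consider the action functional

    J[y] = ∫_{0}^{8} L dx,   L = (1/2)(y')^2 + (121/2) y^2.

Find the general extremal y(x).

The Lagrangian is L = (1/2)(y')^2 + (121/2) y^2.
∂L/∂y = 121y.
∂L/∂y' = y'.
The Euler-Lagrange equation d/dx(∂L/∂y') − ∂L/∂y = 0 becomes:
    y'' - 121 y = 0
General solution: y(x) = A e^(11x) + B e^(-11x), where A and B are arbitrary constants fixed by the endpoint conditions.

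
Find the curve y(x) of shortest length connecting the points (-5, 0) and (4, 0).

Arc-length functional: J[y] = ∫ sqrt(1 + (y')^2) dx.
Lagrangian L = sqrt(1 + (y')^2) has no explicit y dependence, so ∂L/∂y = 0 and the Euler-Lagrange equation gives
    d/dx( y' / sqrt(1 + (y')^2) ) = 0  ⇒  y' / sqrt(1 + (y')^2) = const.
Hence y' is constant, so y(x) is affine.
Fitting the endpoints (-5, 0) and (4, 0):
    slope m = (0 − 0) / (4 − (-5)) = 0,
    intercept c = 0 − m·(-5) = 0.
Extremal: y(x) = 0.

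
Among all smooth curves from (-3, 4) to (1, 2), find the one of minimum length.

Arc-length functional: J[y] = ∫ sqrt(1 + (y')^2) dx.
Lagrangian L = sqrt(1 + (y')^2) has no explicit y dependence, so ∂L/∂y = 0 and the Euler-Lagrange equation gives
    d/dx( y' / sqrt(1 + (y')^2) ) = 0  ⇒  y' / sqrt(1 + (y')^2) = const.
Hence y' is constant, so y(x) is affine.
Fitting the endpoints (-3, 4) and (1, 2):
    slope m = (2 − 4) / (1 − (-3)) = -1/2,
    intercept c = 4 − m·(-3) = 5/2.
Extremal: y(x) = (-1/2) x + 5/2.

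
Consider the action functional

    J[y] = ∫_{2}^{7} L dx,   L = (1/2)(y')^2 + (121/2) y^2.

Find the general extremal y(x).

The Lagrangian is L = (1/2)(y')^2 + (121/2) y^2.
∂L/∂y = 121y.
∂L/∂y' = y'.
The Euler-Lagrange equation d/dx(∂L/∂y') − ∂L/∂y = 0 becomes:
    y'' - 121 y = 0
General solution: y(x) = A e^(11x) + B e^(-11x), where A and B are arbitrary constants fixed by the endpoint conditions.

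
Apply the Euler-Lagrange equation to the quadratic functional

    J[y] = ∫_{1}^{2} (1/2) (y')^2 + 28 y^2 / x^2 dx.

The Lagrangian is L = (1/2) (y')^2 + 28 y^2 / x^2.
Compute ∂L/∂y = 56y/x^2, ∂L/∂y' = y'.
The Euler-Lagrange equation d/dx(∂L/∂y') − ∂L/∂y = 0 reduces to
    y'' − 56/x^2 · y = 0  (x > 0).
Its general solution is
    y(x) = A x^8 + B x^(-7),
with A, B fixed by the endpoint conditions.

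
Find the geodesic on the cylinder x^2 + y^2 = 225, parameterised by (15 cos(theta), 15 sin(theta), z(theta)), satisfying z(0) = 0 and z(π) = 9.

Parameterise the cylinder of radius R = 15 as
    r(θ) = (15 cos θ, 15 sin θ, z(θ)).
The arc-length element is
    ds = sqrt(225 + (dz/dθ)^2) dθ,
so the Lagrangian is L = sqrt(225 + z'^2).
L depends on z' only, not on z or θ, so ∂L/∂z = 0 and
    ∂L/∂z' = z' / sqrt(225 + z'^2).
The Euler-Lagrange equation gives
    d/dθ( z' / sqrt(225 + z'^2) ) = 0,
so z' is constant. Integrating once:
    z(θ) = a θ + b,
a helix on the cylinder (a straight line when the cylinder is unrolled). The constants a, b are determined by the endpoint conditions.
With endpoint conditions z(0) = 0 and z(π) = 9: from z(0) = b we get b = 0, and a·π + 0 = 9 gives a = 9/π, so
    z(θ) = (9/π) θ.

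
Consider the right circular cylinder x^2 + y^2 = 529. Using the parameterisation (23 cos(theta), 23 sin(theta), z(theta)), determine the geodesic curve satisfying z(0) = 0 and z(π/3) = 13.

Parameterise the cylinder of radius R = 23 as
    r(θ) = (23 cos θ, 23 sin θ, z(θ)).
The arc-length element is
    ds = sqrt(529 + (dz/dθ)^2) dθ,
so the Lagrangian is L = sqrt(529 + z'^2).
L depends on z' only, not on z or θ, so ∂L/∂z = 0 and
    ∂L/∂z' = z' / sqrt(529 + z'^2).
The Euler-Lagrange equation gives
    d/dθ( z' / sqrt(529 + z'^2) ) = 0,
so z' is constant. Integrating once:
    z(θ) = a θ + b,
a helix on the cylinder (a straight line when the cylinder is unrolled). The constants a, b are determined by the endpoint conditions.
With endpoint conditions z(0) = 0 and z(π/3) = 13: from z(0) = b we get b = 0, and a·π/3 + 0 = 13 gives a = 39/π, so
    z(θ) = (39/π) θ.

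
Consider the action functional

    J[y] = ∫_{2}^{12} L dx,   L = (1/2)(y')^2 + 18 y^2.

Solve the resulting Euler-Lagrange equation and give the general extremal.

The Lagrangian is L = (1/2)(y')^2 + 18 y^2.
∂L/∂y = 36y.
∂L/∂y' = y'.
The Euler-Lagrange equation d/dx(∂L/∂y') − ∂L/∂y = 0 becomes:
    y'' - 36 y = 0
General solution: y(x) = A e^(6x) + B e^(-6x), where A and B are arbitrary constants fixed by the endpoint conditions.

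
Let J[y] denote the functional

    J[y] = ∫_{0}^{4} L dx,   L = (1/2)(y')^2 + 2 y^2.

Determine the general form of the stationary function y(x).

The Lagrangian is L = (1/2)(y')^2 + 2 y^2.
∂L/∂y = 4y.
∂L/∂y' = y'.
The Euler-Lagrange equation d/dx(∂L/∂y') − ∂L/∂y = 0 becomes:
    y'' - 4 y = 0
General solution: y(x) = A e^(2x) + B e^(-2x), where A and B are arbitrary constants fixed by the endpoint conditions.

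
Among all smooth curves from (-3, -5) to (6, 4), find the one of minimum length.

Arc-length functional: J[y] = ∫ sqrt(1 + (y')^2) dx.
Lagrangian L = sqrt(1 + (y')^2) has no explicit y dependence, so ∂L/∂y = 0 and the Euler-Lagrange equation gives
    d/dx( y' / sqrt(1 + (y')^2) ) = 0  ⇒  y' / sqrt(1 + (y')^2) = const.
Hence y' is constant, so y(x) is affine.
Fitting the endpoints (-3, -5) and (6, 4):
    slope m = (4 − (-5)) / (6 − (-3)) = 1,
    intercept c = (-5) − m·(-3) = -2.
Extremal: y(x) = x - 2.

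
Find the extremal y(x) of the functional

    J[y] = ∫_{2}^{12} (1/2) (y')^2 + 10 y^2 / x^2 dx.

The Lagrangian is L = (1/2) (y')^2 + 10 y^2 / x^2.
Compute ∂L/∂y = 20y/x^2, ∂L/∂y' = y'.
The Euler-Lagrange equation d/dx(∂L/∂y') − ∂L/∂y = 0 reduces to
    y'' − 20/x^2 · y = 0  (x > 0).
Its general solution is
    y(x) = A x^5 + B x^(-4),
with A, B fixed by the endpoint conditions.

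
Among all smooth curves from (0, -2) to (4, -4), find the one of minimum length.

Arc-length functional: J[y] = ∫ sqrt(1 + (y')^2) dx.
Lagrangian L = sqrt(1 + (y')^2) has no explicit y dependence, so ∂L/∂y = 0 and the Euler-Lagrange equation gives
    d/dx( y' / sqrt(1 + (y')^2) ) = 0  ⇒  y' / sqrt(1 + (y')^2) = const.
Hence y' is constant, so y(x) is affine.
Fitting the endpoints (0, -2) and (4, -4):
    slope m = ((-4) − (-2)) / (4 − 0) = -1/2,
    intercept c = (-2) − m·0 = -2.
Extremal: y(x) = (-1/2) x - 2.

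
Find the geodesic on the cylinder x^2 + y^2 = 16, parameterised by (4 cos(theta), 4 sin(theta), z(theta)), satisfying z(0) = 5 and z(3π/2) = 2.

Parameterise the cylinder of radius R = 4 as
    r(θ) = (4 cos θ, 4 sin θ, z(θ)).
The arc-length element is
    ds = sqrt(16 + (dz/dθ)^2) dθ,
so the Lagrangian is L = sqrt(16 + z'^2).
L depends on z' only, not on z or θ, so ∂L/∂z = 0 and
    ∂L/∂z' = z' / sqrt(16 + z'^2).
The Euler-Lagrange equation gives
    d/dθ( z' / sqrt(16 + z'^2) ) = 0,
so z' is constant. Integrating once:
    z(θ) = a θ + b,
a helix on the cylinder (a straight line when the cylinder is unrolled). The constants a, b are determined by the endpoint conditions.
With endpoint conditions z(0) = 5 and z(3π/2) = 2: from z(0) = b we get b = 5, and a·3π/2 + 5 = 2 gives a = -2/π, so
    z(θ) = (-2/π) θ + 5.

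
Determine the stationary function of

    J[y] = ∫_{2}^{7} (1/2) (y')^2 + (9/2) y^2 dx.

The Lagrangian is L = (1/2) (y')^2 + (9/2) y^2.
Compute ∂L/∂y = 9y, ∂L/∂y' = y'.
The Euler-Lagrange equation d/dx(∂L/∂y') − ∂L/∂y = 0 reduces to
    y'' − 9 y = 0.
Its general solution is
    y(x) = A e^(3x) + B e^(−3x),
with A, B fixed by the endpoint conditions.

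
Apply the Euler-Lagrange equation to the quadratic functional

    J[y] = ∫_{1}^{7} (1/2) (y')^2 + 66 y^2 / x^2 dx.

The Lagrangian is L = (1/2) (y')^2 + 66 y^2 / x^2.
Compute ∂L/∂y = 132y/x^2, ∂L/∂y' = y'.
The Euler-Lagrange equation d/dx(∂L/∂y') − ∂L/∂y = 0 reduces to
    y'' − 132/x^2 · y = 0  (x > 0).
Its general solution is
    y(x) = A x^12 + B x^(-11),
with A, B fixed by the endpoint conditions.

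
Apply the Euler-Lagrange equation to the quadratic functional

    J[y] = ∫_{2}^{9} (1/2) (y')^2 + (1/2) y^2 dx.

The Lagrangian is L = (1/2) (y')^2 + (1/2) y^2.
Compute ∂L/∂y = y, ∂L/∂y' = y'.
The Euler-Lagrange equation d/dx(∂L/∂y') − ∂L/∂y = 0 reduces to
    y'' − y = 0.
Its general solution is
    y(x) = A e^x + B e^(−x),
with A, B fixed by the endpoint conditions.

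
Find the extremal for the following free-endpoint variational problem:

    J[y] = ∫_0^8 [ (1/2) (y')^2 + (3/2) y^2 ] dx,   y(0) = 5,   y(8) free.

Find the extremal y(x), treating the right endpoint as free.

The Lagrangian L = (1/2) (y')^2 + (3/2) y^2 gives
    ∂L/∂y = 3 y,   ∂L/∂y' = y'.
Euler-Lagrange: y'' − 3 y = 0.
With k = sqrt(3), the general solution is
    y(x) = A cosh(sqrt(3) x) + B sinh(sqrt(3) x).
Fixed left endpoint y(0) = 5 ⇒ A = 5.
The right endpoint x = 8 is free, so the natural (transversality) condition is ∂L/∂y' |_{x=8} = 0, i.e. y'(8) = 0.
Compute y'(x) = A k sinh(k x) + B k cosh(k x), so
    y'(8) = A k sinh(k·8) + B k cosh(k·8) = 0
    ⇒ B = −A tanh(k·8) = − 5 tanh(sqrt(3)·8).
Therefore the extremal is
    y(x) = 5 cosh(sqrt(3) x) − 5 tanh(sqrt(3)·8) sinh(sqrt(3) x).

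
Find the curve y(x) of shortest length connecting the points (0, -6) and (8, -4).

Arc-length functional: J[y] = ∫ sqrt(1 + (y')^2) dx.
Lagrangian L = sqrt(1 + (y')^2) has no explicit y dependence, so ∂L/∂y = 0 and the Euler-Lagrange equation gives
    d/dx( y' / sqrt(1 + (y')^2) ) = 0  ⇒  y' / sqrt(1 + (y')^2) = const.
Hence y' is constant, so y(x) is affine.
Fitting the endpoints (0, -6) and (8, -4):
    slope m = ((-4) − (-6)) / (8 − 0) = 1/4,
    intercept c = (-6) − m·0 = -6.
Extremal: y(x) = (1/4) x - 6.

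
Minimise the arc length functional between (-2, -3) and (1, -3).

Arc-length functional: J[y] = ∫ sqrt(1 + (y')^2) dx.
Lagrangian L = sqrt(1 + (y')^2) has no explicit y dependence, so ∂L/∂y = 0 and the Euler-Lagrange equation gives
    d/dx( y' / sqrt(1 + (y')^2) ) = 0  ⇒  y' / sqrt(1 + (y')^2) = const.
Hence y' is constant, so y(x) is affine.
Fitting the endpoints (-2, -3) and (1, -3):
    slope m = ((-3) − (-3)) / (1 − (-2)) = 0,
    intercept c = (-3) − m·(-2) = -3.
Extremal: y(x) = -3.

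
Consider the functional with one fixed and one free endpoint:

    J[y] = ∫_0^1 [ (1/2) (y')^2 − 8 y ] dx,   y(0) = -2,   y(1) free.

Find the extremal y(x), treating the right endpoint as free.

The Lagrangian L = (1/2) (y')^2 − 8 y gives
    ∂L/∂y = −8,   ∂L/∂y' = y'.
Euler-Lagrange: d/dx(y') − (−8) = 0, i.e. y'' + 8 = 0, so
    y(x) = −(8/2) x^2 + C1 x + C2.
Fixed left endpoint y(0) = -2 ⇒ C2 = -2.
The right endpoint x = 1 is free, so the natural (transversality) condition is ∂L/∂y' |_{x=1} = 0, i.e. y'(1) = 0.
Compute y'(x) = −8 x + C1, so y'(1) = −8 + C1 = 0 ⇒ C1 = 8.
Therefore the extremal is
    y(x) = −4 x^2 + 8 x − 2.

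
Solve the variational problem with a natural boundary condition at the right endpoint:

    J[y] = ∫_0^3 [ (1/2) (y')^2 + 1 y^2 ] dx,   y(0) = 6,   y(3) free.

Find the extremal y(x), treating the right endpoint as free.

The Lagrangian L = (1/2) (y')^2 + 1 y^2 gives
    ∂L/∂y = 2 y,   ∂L/∂y' = y'.
Euler-Lagrange: y'' − 2 y = 0.
With k = sqrt(2), the general solution is
    y(x) = A cosh(sqrt(2) x) + B sinh(sqrt(2) x).
Fixed left endpoint y(0) = 6 ⇒ A = 6.
The right endpoint x = 3 is free, so the natural (transversality) condition is ∂L/∂y' |_{x=3} = 0, i.e. y'(3) = 0.
Compute y'(x) = A k sinh(k x) + B k cosh(k x), so
    y'(3) = A k sinh(k·3) + B k cosh(k·3) = 0
    ⇒ B = −A tanh(k·3) = − 6 tanh(sqrt(2)·3).
Therefore the extremal is
    y(x) = 6 cosh(sqrt(2) x) − 6 tanh(sqrt(2)·3) sinh(sqrt(2) x).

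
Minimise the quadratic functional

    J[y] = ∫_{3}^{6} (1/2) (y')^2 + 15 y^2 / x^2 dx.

The Lagrangian is L = (1/2) (y')^2 + 15 y^2 / x^2.
Compute ∂L/∂y = 30y/x^2, ∂L/∂y' = y'.
The Euler-Lagrange equation d/dx(∂L/∂y') − ∂L/∂y = 0 reduces to
    y'' − 30/x^2 · y = 0  (x > 0).
Its general solution is
    y(x) = A x^6 + B x^(-5),
with A, B fixed by the endpoint conditions.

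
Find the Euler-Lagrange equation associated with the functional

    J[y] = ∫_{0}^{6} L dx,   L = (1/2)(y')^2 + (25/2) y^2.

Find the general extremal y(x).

The Lagrangian is L = (1/2)(y')^2 + (25/2) y^2.
∂L/∂y = 25y.
∂L/∂y' = y'.
The Euler-Lagrange equation d/dx(∂L/∂y') − ∂L/∂y = 0 becomes:
    y'' - 25 y = 0
General solution: y(x) = A e^(5x) + B e^(-5x), where A and B are arbitrary constants fixed by the endpoint conditions.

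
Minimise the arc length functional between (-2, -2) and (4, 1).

Arc-length functional: J[y] = ∫ sqrt(1 + (y')^2) dx.
Lagrangian L = sqrt(1 + (y')^2) has no explicit y dependence, so ∂L/∂y = 0 and the Euler-Lagrange equation gives
    d/dx( y' / sqrt(1 + (y')^2) ) = 0  ⇒  y' / sqrt(1 + (y')^2) = const.
Hence y' is constant, so y(x) is affine.
Fitting the endpoints (-2, -2) and (4, 1):
    slope m = (1 − (-2)) / (4 − (-2)) = 1/2,
    intercept c = (-2) − m·(-2) = -1.
Extremal: y(x) = (1/2) x - 1.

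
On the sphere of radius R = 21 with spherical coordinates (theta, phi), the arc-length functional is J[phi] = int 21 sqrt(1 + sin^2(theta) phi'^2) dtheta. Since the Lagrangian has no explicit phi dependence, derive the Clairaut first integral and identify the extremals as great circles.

On the sphere of radius R = 21 with spherical coordinates (θ, φ), the induced metric is
    ds^2 = 441(dθ^2 + sin^2(θ) dφ^2).
Parameterise by θ; the arc-length functional is
    J[φ] = ∫ 21 sqrt(1 + sin^2(θ) (dφ/dθ)^2) dθ,
so L = 21 sqrt(1 + sin^2(θ) φ'^2). Compute
    ∂L/∂φ = 0  (L has no explicit φ dependence),
    ∂L/∂φ' = 21 sin^2(θ) φ' / sqrt(1 + sin^2(θ) φ'^2).
Since ∂L/∂φ = 0, the Euler-Lagrange equation
    d/dθ(∂L/∂φ') − ∂L/∂φ = 0
reduces to d/dθ(∂L/∂φ') = 0, i.e. the momentum conjugate to φ is conserved:
    21 sin^2(θ) φ' / sqrt(1 + sin^2(θ) φ'^2) = C.
The overall factor of 21 is constant, so dividing through gives Clairaut's relation sin^2(θ) φ' / sqrt(1 + sin^2(θ) φ'^2) = C' (with C' = C/21). Solving for φ' and integrating gives the great-circle family
    cot(θ) = A cos(φ − φ_0),
i.e. the intersection of the sphere with a plane through the origin. The two constants A and φ_0 (equivalently C and one phase) are fixed by the two endpoint conditions.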